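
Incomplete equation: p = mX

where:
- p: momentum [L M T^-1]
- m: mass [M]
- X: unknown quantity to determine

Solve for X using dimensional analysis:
X = v (velocity), dimensions [L T^-1]

p has dimensions [L M T^-1]; the rest of the RHS (m) has dimensions [M].
So X must have dimensions [L T^-1] — X = v (velocity).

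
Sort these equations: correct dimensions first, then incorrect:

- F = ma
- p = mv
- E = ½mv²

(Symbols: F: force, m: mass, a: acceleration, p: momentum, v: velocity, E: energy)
Dimensionally correct: F = ma, p = mv, E = ½mv²
Dimensionally incorrect: none
Ordered (correct first, then incorrect): F = ma, p = mv, E = ½mv²

- F = ma: LHS [L M T^-2], RHS [L M T^-2] → correct ✓
- p = mv: LHS [L M T^-1], RHS [L M T^-1] → correct ✓
- E = ½mv²: LHS [L^2 M T^-2], RHS [L^2 M T^-2] → correct ✓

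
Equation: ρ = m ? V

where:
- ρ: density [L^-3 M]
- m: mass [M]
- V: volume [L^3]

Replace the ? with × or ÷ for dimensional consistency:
division (÷): ρ = m ÷ V

ρ [L^-3 M]; m [M]; V [L^3].
m × V → [L^3 M] ✗
m ÷ V → [L^-3 M] ✓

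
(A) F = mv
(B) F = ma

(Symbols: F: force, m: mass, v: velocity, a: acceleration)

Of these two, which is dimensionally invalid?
(A)

(A) F = mv: LHS [L M T^-2], RHS [L M T^-1] ✗
(B) F = ma: LHS [L M T^-2], RHS [L M T^-2] ✓

Expression (A) F = mv is dimensionally incorrect.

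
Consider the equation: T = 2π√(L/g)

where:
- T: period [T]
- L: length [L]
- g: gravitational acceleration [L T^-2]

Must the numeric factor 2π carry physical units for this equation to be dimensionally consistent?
No

T has dimensions [T] and √(L/g) already has dimensions [T], so the equation balances without 2π contributing any dimensions. 2π is a pure (dimensionless) number; changing or removing it would not affect dimensional consistency.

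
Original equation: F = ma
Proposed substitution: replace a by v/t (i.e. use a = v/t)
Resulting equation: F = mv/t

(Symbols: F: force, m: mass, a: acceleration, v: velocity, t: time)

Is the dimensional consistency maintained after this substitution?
Yes

[a] = [L T^-2] and [v/t] = [L T^-2]. These match, so the substitution replaces a quantity by one of the same dimensions and the result F = mv/t has LHS [L M T^-2] vs RHS [L M T^-2] — still consistent.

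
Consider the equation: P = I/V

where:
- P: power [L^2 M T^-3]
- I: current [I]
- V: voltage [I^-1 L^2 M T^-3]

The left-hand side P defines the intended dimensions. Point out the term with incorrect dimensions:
The right-hand side term I/V

P has dimensions [L^2 M T^-3], but I/V has dimensions [I^2 L^-2 M^-1 T^3], so the term I/V is dimensionally wrong for P.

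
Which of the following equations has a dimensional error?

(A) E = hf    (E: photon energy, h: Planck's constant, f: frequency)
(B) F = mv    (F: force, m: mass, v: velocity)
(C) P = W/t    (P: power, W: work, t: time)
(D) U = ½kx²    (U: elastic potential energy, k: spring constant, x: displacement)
(B) F = mv

The equation (B) F = mv is dimensionally incorrect.

LHS (F): [L M T^-2]
RHS (mv): [L M T^-1] ✗

The dimensions do not match. The other three equations balance.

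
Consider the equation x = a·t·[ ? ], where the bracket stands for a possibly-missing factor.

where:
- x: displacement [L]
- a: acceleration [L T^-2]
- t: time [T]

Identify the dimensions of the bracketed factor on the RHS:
[T] — time (e.g. t)

x has dimensions [L]; a·t has dimensions [L T^-1].
The bracketed factor must supply [L] / [L T^-1] = [T].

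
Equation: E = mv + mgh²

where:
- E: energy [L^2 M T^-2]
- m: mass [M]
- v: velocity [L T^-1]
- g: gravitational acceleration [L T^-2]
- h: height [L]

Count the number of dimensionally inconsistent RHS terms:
2

LHS E: [L^2 M T^-2]
- mv: [L M T^-1] ✗
- mgh²: [L^3 M T^-2] ✗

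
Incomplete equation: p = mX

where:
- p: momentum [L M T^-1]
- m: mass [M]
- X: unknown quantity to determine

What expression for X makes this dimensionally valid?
X = v (velocity), dimensions [L T^-1]

p has dimensions [L M T^-1]; the rest of the RHS (m) has dimensions [M].
So X must have dimensions [L T^-1] — X = v (velocity).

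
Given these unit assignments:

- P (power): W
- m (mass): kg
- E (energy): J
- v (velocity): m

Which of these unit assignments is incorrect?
v

The variable v (velocity) should have units m/s, not m.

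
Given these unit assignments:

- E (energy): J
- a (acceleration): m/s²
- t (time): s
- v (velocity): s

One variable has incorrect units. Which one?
v

The variable v (velocity) should have units m/s, not s.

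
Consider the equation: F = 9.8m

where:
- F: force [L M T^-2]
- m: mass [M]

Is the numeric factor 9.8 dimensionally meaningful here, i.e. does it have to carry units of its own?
Yes

F has dimensions [L M T^-2], while m alone has dimensions [M]. For the equation to balance, the factor 9.8 must carry dimensions [L T^-2] — it is a dimensional constant (a numerical value of a physical quantity with its units suppressed), not a pure number.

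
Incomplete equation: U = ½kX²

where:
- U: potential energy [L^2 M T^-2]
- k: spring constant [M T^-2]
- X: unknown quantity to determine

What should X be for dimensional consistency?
X = x (displacement), dimensions [L]

U has dimensions [L^2 M T^-2]; the rest of the RHS (½k) has dimensions [M T^-2].
So X² must have dimensions [L^2], i.e. X has dimensions [L] — X = x (displacement).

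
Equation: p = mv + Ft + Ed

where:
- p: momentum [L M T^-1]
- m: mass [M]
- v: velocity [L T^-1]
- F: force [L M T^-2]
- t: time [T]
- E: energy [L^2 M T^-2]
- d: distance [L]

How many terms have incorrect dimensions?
1

LHS p: [L M T^-1]
- mv: [L M T^-1] ✓
- Ft: [L M T^-1] ✓
- Ed: [L^3 M T^-2] ✗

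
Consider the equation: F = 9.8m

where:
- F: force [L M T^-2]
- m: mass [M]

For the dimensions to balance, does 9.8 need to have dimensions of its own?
Yes

F has dimensions [L M T^-2], while m alone has dimensions [M]. For the equation to balance, the factor 9.8 must carry dimensions [L T^-2] — it is a dimensional constant (a numerical value of a physical quantity with its units suppressed), not a pure number.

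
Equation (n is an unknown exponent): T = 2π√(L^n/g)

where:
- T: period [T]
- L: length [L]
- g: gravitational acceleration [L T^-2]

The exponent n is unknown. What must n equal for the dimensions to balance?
n = 1

T has dimensions [T]; L has dimensions [L].
With n = 1: 2π√(L^1/g) has dimensions [T], matching the LHS ✓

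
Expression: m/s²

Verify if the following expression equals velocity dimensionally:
No

The expression m/s² has dimensions [L T^-2], but velocity has dimensions [L T^-1].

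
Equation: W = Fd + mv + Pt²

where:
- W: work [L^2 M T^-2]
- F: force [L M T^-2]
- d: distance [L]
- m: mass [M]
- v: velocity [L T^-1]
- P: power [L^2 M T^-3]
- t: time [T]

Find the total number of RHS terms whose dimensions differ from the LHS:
2

LHS W: [L^2 M T^-2]
- Fd: [L^2 M T^-2] ✓
- mv: [L M T^-1] ✗
- Pt²: [L^2 M T^-1] ✗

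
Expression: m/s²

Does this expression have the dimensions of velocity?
No

The expression m/s² has dimensions [L T^-2], but velocity has dimensions [L T^-1].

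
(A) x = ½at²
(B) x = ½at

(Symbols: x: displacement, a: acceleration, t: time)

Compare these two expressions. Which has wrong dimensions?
(B)

(A) x = ½at²: LHS [L], RHS [L] ✓
(B) x = ½at: LHS [L], RHS [L T^-1] ✗

Expression (B) x = ½at is dimensionally incorrect.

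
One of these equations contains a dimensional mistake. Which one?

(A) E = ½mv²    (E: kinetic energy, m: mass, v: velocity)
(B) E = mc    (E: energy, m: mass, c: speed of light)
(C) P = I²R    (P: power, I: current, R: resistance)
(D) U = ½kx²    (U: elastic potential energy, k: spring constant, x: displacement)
(B) E = mc

The equation (B) E = mc is dimensionally incorrect.

LHS (E): [L^2 M T^-2]
RHS (mc): [L M T^-1] ✗

The dimensions do not match. The other three equations balance.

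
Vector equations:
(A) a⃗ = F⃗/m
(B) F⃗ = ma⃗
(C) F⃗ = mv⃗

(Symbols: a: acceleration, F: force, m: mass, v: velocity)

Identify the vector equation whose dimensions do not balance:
(C) F⃗ = mv⃗

(A) a⃗ = F⃗/m: LHS [L T^-2], RHS [L T^-2] ✓ — force (vector) divided by mass (scalar)
(B) F⃗ = ma⃗: LHS [L M T^-2], RHS [L M T^-2] ✓ — Force and acceleration are vectors, mass is a scalar
(C) F⃗ = mv⃗: LHS [L M T^-2], RHS [L M T^-1] ✗ — mass times velocity is momentum, not force; should be ma⃗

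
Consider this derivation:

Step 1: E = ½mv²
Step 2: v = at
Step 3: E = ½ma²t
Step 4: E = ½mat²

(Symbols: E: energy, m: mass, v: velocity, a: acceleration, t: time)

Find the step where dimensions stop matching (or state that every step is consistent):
Step 3

Step 1: E = ½mv² → LHS [L^2 M T^-2], RHS [L^2 M T^-2] ✓
Step 2: v = at → LHS [L T^-1], RHS [L T^-1] ✓
Step 3: E = ½ma²t → LHS [L^2 M T^-2], RHS [L^2 M T^-3] ✗

The first dimensional inconsistency appears in step 3: E = ½ma²t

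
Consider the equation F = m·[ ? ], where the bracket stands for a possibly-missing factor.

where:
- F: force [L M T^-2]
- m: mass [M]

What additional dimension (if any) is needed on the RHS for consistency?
[L T^-2] — acceleration (e.g. a)

F has dimensions [L M T^-2]; m has dimensions [M].
The bracketed factor must supply [L M T^-2] / [M] = [L T^-2].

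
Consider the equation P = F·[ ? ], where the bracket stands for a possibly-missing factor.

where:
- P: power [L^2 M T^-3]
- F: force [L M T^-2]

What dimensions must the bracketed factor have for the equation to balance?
[L T^-1] — velocity (e.g. v)

P has dimensions [L^2 M T^-3]; F has dimensions [L M T^-2].
The bracketed factor must supply [L^2 M T^-3] / [L M T^-2] = [L T^-1].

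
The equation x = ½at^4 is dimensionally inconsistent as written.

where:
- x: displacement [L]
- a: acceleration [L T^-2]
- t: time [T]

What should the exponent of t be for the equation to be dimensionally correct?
The exponent of t should be 2: x = ½at^2

The LHS x has dimensions [L]; t has dimensions [T].
As written, the RHS ½at^4 (exponent 4 on t) has dimensions [L T^2], which does not match.
With exponent 2, the RHS ½at^2 has dimensions [L], matching the LHS.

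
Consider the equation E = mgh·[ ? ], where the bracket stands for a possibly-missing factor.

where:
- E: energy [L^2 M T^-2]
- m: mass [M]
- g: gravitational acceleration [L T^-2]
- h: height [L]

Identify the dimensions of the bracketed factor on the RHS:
Nothing is missing — the bracketed factor must be dimensionless.

E has dimensions [L^2 M T^-2] and mgh already has dimensions [L^2 M T^-2], so E = mgh is dimensionally complete.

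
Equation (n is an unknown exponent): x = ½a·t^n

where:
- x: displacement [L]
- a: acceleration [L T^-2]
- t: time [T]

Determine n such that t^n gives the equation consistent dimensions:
n = 2

x has dimensions [L]; t has dimensions [T].
The rest of the RHS has dimensions [L T^-2], so t^n must supply [T^2].
With n = 2: ½a·t^2 has dimensions [L], matching the LHS ✓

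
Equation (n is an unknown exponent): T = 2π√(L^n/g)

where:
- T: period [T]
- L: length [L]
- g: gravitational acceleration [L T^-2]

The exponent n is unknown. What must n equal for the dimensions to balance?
n = 1

T has dimensions [T]; L has dimensions [L].
With n = 1: 2π√(L^1/g) has dimensions [T], matching the LHS ✓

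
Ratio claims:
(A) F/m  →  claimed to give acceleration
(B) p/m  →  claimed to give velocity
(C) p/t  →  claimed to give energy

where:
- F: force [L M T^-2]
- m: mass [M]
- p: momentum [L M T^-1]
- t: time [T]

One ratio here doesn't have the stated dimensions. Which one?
(C) p/t does not give energy

(A) F/m: [L T^-2] = acceleration [L T^-2] ✓
(B) p/m: [L T^-1] = velocity [L T^-1] ✓
(C) p/t: [L M T^-2] ≠ energy [L^2 M T^-2] ✗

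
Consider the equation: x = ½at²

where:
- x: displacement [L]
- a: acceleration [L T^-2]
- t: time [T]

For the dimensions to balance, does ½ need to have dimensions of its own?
No

x has dimensions [L] and at² already has dimensions [L], so the equation balances without ½ contributing any dimensions. ½ is a pure (dimensionless) number; changing or removing it would not affect dimensional consistency.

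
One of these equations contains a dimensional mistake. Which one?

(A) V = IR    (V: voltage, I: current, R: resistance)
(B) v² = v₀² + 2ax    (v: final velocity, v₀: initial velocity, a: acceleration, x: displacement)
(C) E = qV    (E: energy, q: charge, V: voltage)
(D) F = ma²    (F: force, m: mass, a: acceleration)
(D) F = ma²

The equation (D) F = ma² is dimensionally incorrect.

LHS (F): [L M T^-2]
RHS (ma²): [L^2 M T^-4] ✗

The dimensions do not match. The other three equations balance.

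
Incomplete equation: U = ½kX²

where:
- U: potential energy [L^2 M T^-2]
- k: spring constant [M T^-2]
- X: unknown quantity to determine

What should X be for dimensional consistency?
X = x (displacement), dimensions [L]

U has dimensions [L^2 M T^-2]; the rest of the RHS (½k) has dimensions [M T^-2].
So X² must have dimensions [L^2], i.e. X has dimensions [L] — X = x (displacement).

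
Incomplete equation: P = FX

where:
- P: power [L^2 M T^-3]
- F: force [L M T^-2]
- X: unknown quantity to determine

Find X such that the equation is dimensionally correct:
X = v (velocity), dimensions [L T^-1]

P has dimensions [L^2 M T^-3]; the rest of the RHS (F) has dimensions [L M T^-2].
So X must have dimensions [L T^-1] — X = v (velocity).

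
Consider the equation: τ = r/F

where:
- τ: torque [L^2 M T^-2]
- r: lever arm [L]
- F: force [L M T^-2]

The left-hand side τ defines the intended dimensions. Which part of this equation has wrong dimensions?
The right-hand side term r/F

τ has dimensions [L^2 M T^-2], but r/F has dimensions [M^-1 T^2], so the term r/F is dimensionally wrong for τ.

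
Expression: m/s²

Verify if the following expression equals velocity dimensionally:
No

The expression m/s² has dimensions [L T^-2], but velocity has dimensions [L T^-1].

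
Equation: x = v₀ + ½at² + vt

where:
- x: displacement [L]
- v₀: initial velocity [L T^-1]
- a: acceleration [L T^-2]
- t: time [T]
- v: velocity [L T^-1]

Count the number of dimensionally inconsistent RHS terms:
1

LHS x: [L]
- v₀: [L T^-1] ✗
- ½at²: [L] ✓
- vt: [L] ✓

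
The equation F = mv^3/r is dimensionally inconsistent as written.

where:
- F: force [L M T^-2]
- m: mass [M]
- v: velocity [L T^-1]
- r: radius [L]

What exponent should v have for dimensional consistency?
The exponent of v should be 2: F = mv^2/r

The LHS F has dimensions [L M T^-2]; v has dimensions [L T^-1].
As written, the RHS mv^3/r (exponent 3 on v) has dimensions [L^2 M T^-3], which does not match.
With exponent 2, the RHS mv^2/r has dimensions [L M T^-2], matching the LHS.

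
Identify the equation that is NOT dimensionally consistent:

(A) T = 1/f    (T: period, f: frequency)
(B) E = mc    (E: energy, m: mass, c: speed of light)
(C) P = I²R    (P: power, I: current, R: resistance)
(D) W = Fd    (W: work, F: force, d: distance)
(B) E = mc

The equation (B) E = mc is dimensionally incorrect.

LHS (E): [L^2 M T^-2]
RHS (mc): [L M T^-1] ✗

The dimensions do not match. The other three equations balance.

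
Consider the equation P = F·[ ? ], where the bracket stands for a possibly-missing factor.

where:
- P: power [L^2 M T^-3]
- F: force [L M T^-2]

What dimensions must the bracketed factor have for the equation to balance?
[L T^-1] — velocity (e.g. v)

P has dimensions [L^2 M T^-3]; F has dimensions [L M T^-2].
The bracketed factor must supply [L^2 M T^-3] / [L M T^-2] = [L T^-1].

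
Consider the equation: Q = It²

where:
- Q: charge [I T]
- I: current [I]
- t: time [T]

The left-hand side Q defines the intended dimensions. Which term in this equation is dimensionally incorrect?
The right-hand side term It²

Q has dimensions [I T], but It² has dimensions [I T^2], so the term It² is dimensionally wrong for Q.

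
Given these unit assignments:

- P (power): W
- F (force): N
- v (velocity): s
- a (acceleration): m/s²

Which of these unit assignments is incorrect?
v

The variable v (velocity) should have units m/s, not s.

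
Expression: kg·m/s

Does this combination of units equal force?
No

The expression kg·m/s has dimensions [L M T^-1], but force has dimensions [L M T^-2].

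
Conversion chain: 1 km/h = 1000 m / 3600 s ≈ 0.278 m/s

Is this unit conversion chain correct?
The chain is correct (no errors).

Correct: 1 km = 1000 m, 1 h = 3600 s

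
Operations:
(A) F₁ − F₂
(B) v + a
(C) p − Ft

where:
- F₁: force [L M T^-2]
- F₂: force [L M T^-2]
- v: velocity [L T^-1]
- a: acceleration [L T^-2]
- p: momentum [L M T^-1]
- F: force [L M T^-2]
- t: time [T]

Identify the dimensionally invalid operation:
(B) v + a

(A) F₁ − F₂: F₁ [L M T^-2] and F₂ [L M T^-2] — same dimensions ✓
(B) v + a: v [L T^-1] and a [L T^-2] — different dimensions cannot be added/subtracted ✗
(C) p − Ft: p [L M T^-1] and Ft [L M T^-1] — same dimensions ✓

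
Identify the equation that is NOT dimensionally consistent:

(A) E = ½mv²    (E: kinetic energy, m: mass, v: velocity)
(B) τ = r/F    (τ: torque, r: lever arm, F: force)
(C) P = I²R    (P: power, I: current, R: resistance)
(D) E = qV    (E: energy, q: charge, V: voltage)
(B) τ = r/F

The equation (B) τ = r/F is dimensionally incorrect.

LHS (τ): [L^2 M T^-2]
RHS (r/F): [M^-1 T^2] ✗

The dimensions do not match. The other three equations balance.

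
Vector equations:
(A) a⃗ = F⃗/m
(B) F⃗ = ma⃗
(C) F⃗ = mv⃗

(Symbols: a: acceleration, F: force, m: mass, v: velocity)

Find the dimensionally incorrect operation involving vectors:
(C) F⃗ = mv⃗

(A) a⃗ = F⃗/m: LHS [L T^-2], RHS [L T^-2] ✓ — force (vector) divided by mass (scalar)
(B) F⃗ = ma⃗: LHS [L M T^-2], RHS [L M T^-2] ✓ — Force and acceleration are vectors, mass is a scalar
(C) F⃗ = mv⃗: LHS [L M T^-2], RHS [L M T^-1] ✗ — mass times velocity is momentum, not force; should be ma⃗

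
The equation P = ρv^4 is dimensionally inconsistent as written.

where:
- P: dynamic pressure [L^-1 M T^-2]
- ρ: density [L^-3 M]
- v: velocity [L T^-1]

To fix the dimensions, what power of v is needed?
The exponent of v should be 2: P = ρv^2

The LHS P has dimensions [L^-1 M T^-2]; v has dimensions [L T^-1].
As written, the RHS ρv^4 (exponent 4 on v) has dimensions [L M T^-4], which does not match.
With exponent 2, the RHS ρv^2 has dimensions [L^-1 M T^-2], matching the LHS.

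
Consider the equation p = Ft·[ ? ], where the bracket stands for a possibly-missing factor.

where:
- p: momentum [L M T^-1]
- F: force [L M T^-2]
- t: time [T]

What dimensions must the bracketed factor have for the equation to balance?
Nothing is missing — the bracketed factor must be dimensionless.

p has dimensions [L M T^-1] and Ft already has dimensions [L M T^-1], so p = Ft is dimensionally complete.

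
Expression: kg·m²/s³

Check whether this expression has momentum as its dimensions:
No

The expression kg·m²/s³ has dimensions [L^2 M T^-3], but momentum has dimensions [L M T^-1].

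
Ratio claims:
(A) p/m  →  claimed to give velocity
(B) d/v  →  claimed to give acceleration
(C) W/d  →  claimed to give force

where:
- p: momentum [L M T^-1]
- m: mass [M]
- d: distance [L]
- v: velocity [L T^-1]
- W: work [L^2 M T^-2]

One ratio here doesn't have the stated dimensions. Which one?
(B) d/v does not give acceleration

(A) p/m: [L T^-1] = velocity [L T^-1] ✓
(B) d/v: [T] ≠ acceleration [L T^-2] ✗
(C) W/d: [L M T^-2] = force [L M T^-2] ✓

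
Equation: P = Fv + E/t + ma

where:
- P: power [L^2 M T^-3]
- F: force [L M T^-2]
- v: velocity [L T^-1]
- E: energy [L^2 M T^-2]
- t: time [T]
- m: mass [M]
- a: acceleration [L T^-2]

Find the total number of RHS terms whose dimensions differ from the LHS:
1

LHS P: [L^2 M T^-3]
- Fv: [L^2 M T^-3] ✓
- E/t: [L^2 M T^-3] ✓
- ma: [L M T^-2] ✗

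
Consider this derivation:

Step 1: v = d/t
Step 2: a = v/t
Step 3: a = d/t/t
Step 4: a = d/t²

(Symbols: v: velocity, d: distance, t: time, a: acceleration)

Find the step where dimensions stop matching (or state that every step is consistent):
No step introduces an error — all steps are dimensionally consistent.

Step 1: v = d/t → LHS [L T^-1], RHS [L T^-1] ✓
Step 2: a = v/t → LHS [L T^-2], RHS [L T^-2] ✓
Step 3: a = d/t/t → LHS [L T^-2], RHS [L T^-2] ✓
Step 4: a = d/t² → LHS [L T^-2], RHS [L T^-2] ✓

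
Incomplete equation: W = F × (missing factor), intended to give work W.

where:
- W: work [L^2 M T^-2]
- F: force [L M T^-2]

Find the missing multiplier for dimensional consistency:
d (distance), dimensions [L]

W has dimensions [L^2 M T^-2] and F has dimensions [L M T^-2].
The missing factor must have dimensions [L^2 M T^-2] / [L M T^-2] = [L], i.e. distance (d).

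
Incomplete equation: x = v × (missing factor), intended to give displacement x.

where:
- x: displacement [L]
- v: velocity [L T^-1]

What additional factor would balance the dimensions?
t (time), dimensions [T]

x has dimensions [L] and v has dimensions [L T^-1].
The missing factor must have dimensions [L] / [L T^-1] = [T], i.e. time (t).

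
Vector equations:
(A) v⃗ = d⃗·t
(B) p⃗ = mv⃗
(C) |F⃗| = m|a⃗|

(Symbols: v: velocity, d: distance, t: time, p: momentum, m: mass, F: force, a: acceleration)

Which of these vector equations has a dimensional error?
(A) v⃗ = d⃗·t

(A) v⃗ = d⃗·t: LHS [L T^-1], RHS [L T] ✗ — velocity is displacement per time; should be d⃗/t
(B) p⃗ = mv⃗: LHS [L M T^-1], RHS [L M T^-1] ✓ — mass (scalar) times velocity (vector)
(C) |F⃗| = m|a⃗|: LHS [L M T^-2], RHS [L M T^-2] ✓ — magnitudes of vectors are scalars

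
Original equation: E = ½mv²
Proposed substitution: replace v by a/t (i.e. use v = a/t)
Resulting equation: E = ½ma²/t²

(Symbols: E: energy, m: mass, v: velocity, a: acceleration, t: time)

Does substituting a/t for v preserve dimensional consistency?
No

[v] = [L T^-1] and [a/t] = [L T^-3]. These differ, so the substitution replaces a quantity by one of different dimensions and the result E = ½ma²/t² has LHS [L^2 M T^-2] vs RHS [L^2 M T^-6] — inconsistent.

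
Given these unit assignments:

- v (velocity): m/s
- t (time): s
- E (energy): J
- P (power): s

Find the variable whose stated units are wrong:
P

The variable P (power) should have units W, not s.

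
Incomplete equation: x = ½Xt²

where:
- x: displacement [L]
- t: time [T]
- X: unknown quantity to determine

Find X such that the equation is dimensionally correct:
X = a (acceleration), dimensions [L T^-2]

x has dimensions [L]; the rest of the RHS (½ t²) has dimensions [T^2].
So X must have dimensions [L T^-2] — X = a (acceleration).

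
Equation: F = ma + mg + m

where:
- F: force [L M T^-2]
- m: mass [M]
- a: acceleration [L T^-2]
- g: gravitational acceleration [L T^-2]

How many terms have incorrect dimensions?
1

LHS F: [L M T^-2]
- ma: [L M T^-2] ✓
- mg: [L M T^-2] ✓
- m: [M] ✗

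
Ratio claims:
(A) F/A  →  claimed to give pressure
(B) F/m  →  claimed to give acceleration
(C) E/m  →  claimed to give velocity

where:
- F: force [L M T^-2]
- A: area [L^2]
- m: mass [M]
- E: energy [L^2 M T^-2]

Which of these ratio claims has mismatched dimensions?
(C) E/m does not give velocity

(A) F/A: [L^-1 M T^-2] = pressure [L^-1 M T^-2] ✓
(B) F/m: [L T^-2] = acceleration [L T^-2] ✓
(C) E/m: [L^2 T^-2] ≠ velocity [L T^-1] ✗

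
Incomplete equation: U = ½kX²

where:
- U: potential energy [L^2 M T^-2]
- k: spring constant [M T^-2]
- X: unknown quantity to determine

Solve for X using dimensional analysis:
X = x (displacement), dimensions [L]

U has dimensions [L^2 M T^-2]; the rest of the RHS (½k) has dimensions [M T^-2].
So X² must have dimensions [L^2], i.e. X has dimensions [L] — X = x (displacement).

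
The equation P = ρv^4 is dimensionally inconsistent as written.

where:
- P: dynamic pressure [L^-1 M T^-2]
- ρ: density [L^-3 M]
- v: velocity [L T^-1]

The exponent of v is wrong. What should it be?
The exponent of v should be 2: P = ρv^2

The LHS P has dimensions [L^-1 M T^-2]; v has dimensions [L T^-1].
As written, the RHS ρv^4 (exponent 4 on v) has dimensions [L M T^-4], which does not match.
With exponent 2, the RHS ρv^2 has dimensions [L^-1 M T^-2], matching the LHS.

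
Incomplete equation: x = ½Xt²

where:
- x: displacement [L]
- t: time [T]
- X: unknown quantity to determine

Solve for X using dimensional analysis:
X = a (acceleration), dimensions [L T^-2]

x has dimensions [L]; the rest of the RHS (½ t²) has dimensions [T^2].
So X must have dimensions [L T^-2] — X = a (acceleration).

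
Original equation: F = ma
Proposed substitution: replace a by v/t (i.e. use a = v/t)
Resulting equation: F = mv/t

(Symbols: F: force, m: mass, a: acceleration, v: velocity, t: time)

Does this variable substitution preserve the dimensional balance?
Yes

[a] = [L T^-2] and [v/t] = [L T^-2]. These match, so the substitution replaces a quantity by one of the same dimensions and the result F = mv/t has LHS [L M T^-2] vs RHS [L M T^-2] — still consistent.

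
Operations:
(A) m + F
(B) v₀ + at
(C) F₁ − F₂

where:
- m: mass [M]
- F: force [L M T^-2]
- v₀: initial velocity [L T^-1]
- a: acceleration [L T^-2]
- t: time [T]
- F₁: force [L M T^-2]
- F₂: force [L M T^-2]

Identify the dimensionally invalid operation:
(A) m + F

(A) m + F: m [M] and F [L M T^-2] — different dimensions cannot be added/subtracted ✗
(B) v₀ + at: v₀ [L T^-1] and at [L T^-1] — same dimensions ✓
(C) F₁ − F₂: F₁ [L M T^-2] and F₂ [L M T^-2] — same dimensions ✓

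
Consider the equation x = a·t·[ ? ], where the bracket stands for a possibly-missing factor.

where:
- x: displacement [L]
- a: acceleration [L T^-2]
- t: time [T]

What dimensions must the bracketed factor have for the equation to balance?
[T] — time (e.g. t)

x has dimensions [L]; a·t has dimensions [L T^-1].
The bracketed factor must supply [L] / [L T^-1] = [T].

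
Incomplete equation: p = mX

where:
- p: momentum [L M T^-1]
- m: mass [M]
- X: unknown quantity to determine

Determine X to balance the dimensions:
X = v (velocity), dimensions [L T^-1]

p has dimensions [L M T^-1]; the rest of the RHS (m) has dimensions [M].
So X must have dimensions [L T^-1] — X = v (velocity).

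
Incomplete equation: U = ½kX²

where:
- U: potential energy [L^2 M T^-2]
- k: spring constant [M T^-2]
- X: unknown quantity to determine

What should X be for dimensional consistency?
X = x (displacement), dimensions [L]

U has dimensions [L^2 M T^-2]; the rest of the RHS (½k) has dimensions [M T^-2].
So X² must have dimensions [L^2], i.e. X has dimensions [L] — X = x (displacement).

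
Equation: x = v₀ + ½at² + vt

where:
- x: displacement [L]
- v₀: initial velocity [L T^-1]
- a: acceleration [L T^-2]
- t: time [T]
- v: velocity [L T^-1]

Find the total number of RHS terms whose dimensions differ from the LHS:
1

LHS x: [L]
- v₀: [L T^-1] ✗
- ½at²: [L] ✓
- vt: [L] ✓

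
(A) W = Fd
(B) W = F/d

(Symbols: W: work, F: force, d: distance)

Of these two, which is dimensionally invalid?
(B)

(A) W = Fd: LHS [L^2 M T^-2], RHS [L^2 M T^-2] ✓
(B) W = F/d: LHS [L^2 M T^-2], RHS [M T^-2] ✗

Expression (B) W = F/d is dimensionally incorrect.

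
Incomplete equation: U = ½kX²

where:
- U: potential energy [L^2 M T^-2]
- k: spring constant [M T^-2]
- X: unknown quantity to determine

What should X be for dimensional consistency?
X = x (displacement), dimensions [L]

U has dimensions [L^2 M T^-2]; the rest of the RHS (½k) has dimensions [M T^-2].
So X² must have dimensions [L^2], i.e. X has dimensions [L] — X = x (displacement).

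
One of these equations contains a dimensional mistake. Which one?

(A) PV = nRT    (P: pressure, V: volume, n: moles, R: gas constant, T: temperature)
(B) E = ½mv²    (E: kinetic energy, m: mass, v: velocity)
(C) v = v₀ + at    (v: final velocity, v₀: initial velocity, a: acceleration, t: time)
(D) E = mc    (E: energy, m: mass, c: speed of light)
(D) E = mc

The equation (D) E = mc is dimensionally incorrect.

LHS (E): [L^2 M T^-2]
RHS (mc): [L M T^-1] ✗

The dimensions do not match. The other three equations balance.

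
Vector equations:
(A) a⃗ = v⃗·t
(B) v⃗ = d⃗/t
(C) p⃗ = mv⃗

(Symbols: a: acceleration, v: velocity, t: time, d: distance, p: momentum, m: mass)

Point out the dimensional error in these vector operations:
(A) a⃗ = v⃗·t

(A) a⃗ = v⃗·t: LHS [L T^-2], RHS [L] ✗ — acceleration is velocity per time; should be v⃗/t
(B) v⃗ = d⃗/t: LHS [L T^-1], RHS [L T^-1] ✓ — displacement (vector) divided by time (scalar)
(C) p⃗ = mv⃗: LHS [L M T^-1], RHS [L M T^-1] ✓ — mass (scalar) times velocity (vector)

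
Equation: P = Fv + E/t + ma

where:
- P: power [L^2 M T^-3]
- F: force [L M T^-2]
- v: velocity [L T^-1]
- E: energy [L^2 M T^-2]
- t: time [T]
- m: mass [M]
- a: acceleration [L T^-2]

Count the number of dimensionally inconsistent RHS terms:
1

LHS P: [L^2 M T^-3]
- Fv: [L^2 M T^-3] ✓
- E/t: [L^2 M T^-3] ✓
- ma: [L M T^-2] ✗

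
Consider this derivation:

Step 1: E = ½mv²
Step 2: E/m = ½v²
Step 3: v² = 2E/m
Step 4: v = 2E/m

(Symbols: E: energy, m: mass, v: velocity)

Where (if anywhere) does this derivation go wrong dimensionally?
Step 4

Step 1: E = ½mv² → LHS [L^2 M T^-2], RHS [L^2 M T^-2] ✓
Step 2: E/m = ½v² → LHS [L^2 T^-2], RHS [L^2 T^-2] ✓
Step 3: v² = 2E/m → LHS [L^2 T^-2], RHS [L^2 T^-2] ✓
Step 4: v = 2E/m → LHS [L T^-1], RHS [L^2 T^-2] ✗

The first dimensional inconsistency appears in step 4: v = 2E/m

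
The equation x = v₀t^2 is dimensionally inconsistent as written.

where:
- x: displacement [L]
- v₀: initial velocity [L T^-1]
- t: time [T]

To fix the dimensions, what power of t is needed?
The exponent of t should be 1: x = v₀t

The LHS x has dimensions [L]; t has dimensions [T].
As written, the RHS v₀t^2 (exponent 2 on t) has dimensions [L T], which does not match.
With exponent 1, the RHS v₀t has dimensions [L], matching the LHS.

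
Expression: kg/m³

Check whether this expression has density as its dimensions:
Yes

The expression kg/m³ has dimensions [L^-3 M], which is exactly density [L^-3 M].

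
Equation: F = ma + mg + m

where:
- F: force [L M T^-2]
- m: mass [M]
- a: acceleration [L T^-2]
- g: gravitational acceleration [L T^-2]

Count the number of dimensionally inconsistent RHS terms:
1

LHS F: [L M T^-2]
- ma: [L M T^-2] ✓
- mg: [L M T^-2] ✓
- m: [M] ✗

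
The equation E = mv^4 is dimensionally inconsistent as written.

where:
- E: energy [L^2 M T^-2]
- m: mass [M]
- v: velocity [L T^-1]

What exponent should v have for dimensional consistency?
The exponent of v should be 2: E = mv^2

The LHS E has dimensions [L^2 M T^-2]; v has dimensions [L T^-1].
As written, the RHS mv^4 (exponent 4 on v) has dimensions [L^4 M T^-4], which does not match.
With exponent 2, the RHS mv^2 has dimensions [L^2 M T^-2], matching the LHS.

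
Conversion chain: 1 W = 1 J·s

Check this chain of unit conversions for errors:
The chain is incorrect (it contains an error).

Incorrect: Watt is J/s, not J·s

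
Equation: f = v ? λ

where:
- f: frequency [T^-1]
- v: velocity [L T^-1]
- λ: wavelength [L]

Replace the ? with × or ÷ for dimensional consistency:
division (÷): f = v ÷ λ

f [T^-1]; v [L T^-1]; λ [L].
v × λ → [L^2 T^-1] ✗
v ÷ λ → [T^-1] ✓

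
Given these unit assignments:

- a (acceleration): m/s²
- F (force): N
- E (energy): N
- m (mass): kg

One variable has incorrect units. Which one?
E

The variable E (energy) should have units J, not N.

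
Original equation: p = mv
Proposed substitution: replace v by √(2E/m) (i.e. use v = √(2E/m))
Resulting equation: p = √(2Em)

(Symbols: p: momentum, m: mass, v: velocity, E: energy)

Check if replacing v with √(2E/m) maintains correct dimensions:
Yes

[v] = [L T^-1] and [√(2E/m)] = [L T^-1]. These match, so the substitution replaces a quantity by one of the same dimensions and the result p = √(2Em) has LHS [L M T^-1] vs RHS [L M T^-1] — still consistent.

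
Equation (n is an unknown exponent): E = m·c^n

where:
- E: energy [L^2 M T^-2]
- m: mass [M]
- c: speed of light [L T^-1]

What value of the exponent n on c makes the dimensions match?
n = 2

E has dimensions [L^2 M T^-2]; c has dimensions [L T^-1].
The rest of the RHS has dimensions [M], so c^n must supply [L^2 T^-2].
With n = 2: m·c^2 has dimensions [L^2 M T^-2], matching the LHS ✓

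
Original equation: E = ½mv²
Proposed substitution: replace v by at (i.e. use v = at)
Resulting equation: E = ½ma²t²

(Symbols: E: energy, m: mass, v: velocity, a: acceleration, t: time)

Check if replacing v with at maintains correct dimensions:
Yes

[v] = [L T^-1] and [at] = [L T^-1]. These match, so the substitution replaces a quantity by one of the same dimensions and the result E = ½ma²t² has LHS [L^2 M T^-2] vs RHS [L^2 M T^-2] — still consistent.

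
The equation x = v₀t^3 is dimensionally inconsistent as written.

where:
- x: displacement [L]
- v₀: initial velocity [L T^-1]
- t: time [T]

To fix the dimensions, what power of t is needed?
The exponent of t should be 1: x = v₀t

The LHS x has dimensions [L]; t has dimensions [T].
As written, the RHS v₀t^3 (exponent 3 on t) has dimensions [L T^2], which does not match.
With exponent 1, the RHS v₀t has dimensions [L], matching the LHS.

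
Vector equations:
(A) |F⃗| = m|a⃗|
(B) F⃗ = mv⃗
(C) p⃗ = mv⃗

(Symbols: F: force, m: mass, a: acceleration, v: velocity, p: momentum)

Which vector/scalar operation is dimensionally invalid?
(B) F⃗ = mv⃗

(A) |F⃗| = m|a⃗|: LHS [L M T^-2], RHS [L M T^-2] ✓ — magnitudes of vectors are scalars
(B) F⃗ = mv⃗: LHS [L M T^-2], RHS [L M T^-1] ✗ — mass times velocity is momentum, not force; should be ma⃗
(C) p⃗ = mv⃗: LHS [L M T^-1], RHS [L M T^-1] ✓ — mass (scalar) times velocity (vector)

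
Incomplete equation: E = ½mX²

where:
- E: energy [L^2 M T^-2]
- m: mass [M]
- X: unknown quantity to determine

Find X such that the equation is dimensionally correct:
X = v (velocity), dimensions [L T^-1]

E has dimensions [L^2 M T^-2]; the rest of the RHS (½m) has dimensions [M].
So X² must have dimensions [L^2 T^-2], i.e. X has dimensions [L T^-1] — X = v (velocity).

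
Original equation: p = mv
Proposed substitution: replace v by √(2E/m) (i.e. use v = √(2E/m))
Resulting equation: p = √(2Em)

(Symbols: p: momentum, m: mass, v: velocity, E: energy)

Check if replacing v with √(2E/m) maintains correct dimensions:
Yes

[v] = [L T^-1] and [√(2E/m)] = [L T^-1]. These match, so the substitution replaces a quantity by one of the same dimensions and the result p = √(2Em) has LHS [L M T^-1] vs RHS [L M T^-1] — still consistent.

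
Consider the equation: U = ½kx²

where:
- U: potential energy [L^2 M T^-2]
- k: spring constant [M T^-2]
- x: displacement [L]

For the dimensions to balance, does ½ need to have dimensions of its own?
No

U has dimensions [L^2 M T^-2] and kx² already has dimensions [L^2 M T^-2], so the equation balances without ½ contributing any dimensions. ½ is a pure (dimensionless) number; changing or removing it would not affect dimensional consistency.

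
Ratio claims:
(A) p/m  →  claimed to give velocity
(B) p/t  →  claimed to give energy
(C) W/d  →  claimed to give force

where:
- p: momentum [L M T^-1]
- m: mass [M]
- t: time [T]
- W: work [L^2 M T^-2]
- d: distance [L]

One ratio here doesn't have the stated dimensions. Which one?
(B) p/t does not give energy

(A) p/m: [L T^-1] = velocity [L T^-1] ✓
(B) p/t: [L M T^-2] ≠ energy [L^2 M T^-2] ✗
(C) W/d: [L M T^-2] = force [L M T^-2] ✓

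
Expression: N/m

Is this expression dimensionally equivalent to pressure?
No

The expression N/m has dimensions [M T^-2], but pressure has dimensions [L^-1 M T^-2].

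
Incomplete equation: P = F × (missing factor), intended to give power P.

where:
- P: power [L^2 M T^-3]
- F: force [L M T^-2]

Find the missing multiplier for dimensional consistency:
v (velocity), dimensions [L T^-1]

P has dimensions [L^2 M T^-3] and F has dimensions [L M T^-2].
The missing factor must have dimensions [L^2 M T^-3] / [L M T^-2] = [L T^-1], i.e. velocity (v).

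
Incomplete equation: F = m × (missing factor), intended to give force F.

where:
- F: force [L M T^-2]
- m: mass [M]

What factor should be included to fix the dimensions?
a (acceleration), dimensions [L T^-2]

F has dimensions [L M T^-2] and m has dimensions [M].
The missing factor must have dimensions [L M T^-2] / [M] = [L T^-2], i.e. acceleration (a).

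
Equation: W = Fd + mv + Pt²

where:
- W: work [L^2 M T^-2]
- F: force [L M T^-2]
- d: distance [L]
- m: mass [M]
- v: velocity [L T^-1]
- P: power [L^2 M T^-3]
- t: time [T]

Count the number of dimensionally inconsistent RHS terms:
2

LHS W: [L^2 M T^-2]
- Fd: [L^2 M T^-2] ✓
- mv: [L M T^-1] ✗
- Pt²: [L^2 M T^-1] ✗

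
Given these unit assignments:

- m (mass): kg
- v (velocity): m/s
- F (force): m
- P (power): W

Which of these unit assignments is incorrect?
F

The variable F (force) should have units N, not m.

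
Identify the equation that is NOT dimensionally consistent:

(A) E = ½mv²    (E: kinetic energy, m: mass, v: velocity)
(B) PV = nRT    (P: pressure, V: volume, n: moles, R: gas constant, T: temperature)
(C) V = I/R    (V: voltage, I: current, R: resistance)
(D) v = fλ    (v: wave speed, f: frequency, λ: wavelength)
(C) V = I/R

The equation (C) V = I/R is dimensionally incorrect.

LHS (V): [I^-1 L^2 M T^-3]
RHS (I/R): [I^3 L^-2 M^-1 T^3] ✗

The dimensions do not match. The other three equations balance.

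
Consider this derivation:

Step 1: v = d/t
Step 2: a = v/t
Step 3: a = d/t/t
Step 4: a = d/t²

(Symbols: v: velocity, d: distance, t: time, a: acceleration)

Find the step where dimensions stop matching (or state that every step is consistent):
No step introduces an error — all steps are dimensionally consistent.

Step 1: v = d/t → LHS [L T^-1], RHS [L T^-1] ✓
Step 2: a = v/t → LHS [L T^-2], RHS [L T^-2] ✓
Step 3: a = d/t/t → LHS [L T^-2], RHS [L T^-2] ✓
Step 4: a = d/t² → LHS [L T^-2], RHS [L T^-2] ✓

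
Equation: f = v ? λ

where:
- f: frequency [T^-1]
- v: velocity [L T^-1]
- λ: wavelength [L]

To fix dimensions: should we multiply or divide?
division (÷): f = v ÷ λ

f [T^-1]; v [L T^-1]; λ [L].
v × λ → [L^2 T^-1] ✗
v ÷ λ → [T^-1] ✓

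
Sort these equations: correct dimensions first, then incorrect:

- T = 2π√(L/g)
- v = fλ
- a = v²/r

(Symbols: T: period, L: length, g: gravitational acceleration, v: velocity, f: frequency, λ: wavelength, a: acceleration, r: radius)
Dimensionally correct: T = 2π√(L/g), v = fλ, a = v²/r
Dimensionally incorrect: none
Ordered (correct first, then incorrect): T = 2π√(L/g), v = fλ, a = v²/r

- T = 2π√(L/g): LHS [T], RHS [T] → correct ✓
- v = fλ: LHS [L T^-1], RHS [L T^-1] → correct ✓
- a = v²/r: LHS [L T^-2], RHS [L T^-2] → correct ✓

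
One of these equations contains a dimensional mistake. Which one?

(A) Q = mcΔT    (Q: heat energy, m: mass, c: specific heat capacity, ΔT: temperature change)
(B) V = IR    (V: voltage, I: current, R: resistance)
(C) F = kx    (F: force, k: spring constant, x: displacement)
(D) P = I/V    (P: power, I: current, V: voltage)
(D) P = I/V

The equation (D) P = I/V is dimensionally incorrect.

LHS (P): [L^2 M T^-3]
RHS (I/V): [I^2 L^-2 M^-1 T^3] ✗

The dimensions do not match. The other three equations balance.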